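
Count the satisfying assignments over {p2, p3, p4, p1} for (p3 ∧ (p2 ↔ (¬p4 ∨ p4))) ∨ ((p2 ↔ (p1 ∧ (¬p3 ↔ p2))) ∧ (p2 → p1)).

12

Initial set: {((p3 ∧ (p2 ↔ (¬p4 ∨ p4))) ∨ ((p2 ↔ (p1 ∧ (¬p3 ↔ p2))) ∧ (p2 → p1)))}.
((p3 ∧ (p2 ↔ (¬p4 ∨ p4))) ∨ ((p2 ↔ (p1 ∧ (¬p3 ↔ p2))) ∧ (p2 → p1))): β-rule — branch into (p3 ∧ (p2 ↔ (¬p4 ∨ p4)))  //  ((p2 ↔ (p1 ∧ (¬p3 ↔ p2))) ∧ (p2 → p1)).
  branch 1 (add (p3 ∧ (p2 ↔ (¬p4 ∨ p4)))):
    (p3 ∧ (p2 ↔ (¬p4 ∨ p4))): α-rule — add p3, (p2 ↔ (¬p4 ∨ p4)).
    (p2 ↔ (¬p4 ∨ p4)): β-rule — branch into p2, (¬p4 ∨ p4)  //  ¬p2, ¬(¬p4 ∨ p4).
      branch 1.1 (add p2, (¬p4 ∨ p4)):
        (¬p4 ∨ p4): β-rule — branch into ¬p4  //  p4.
          branch 1.1.1 (add ¬p4):
            ○ open, literals {p2=true, p3=true, p4=false}.
          branch 1.1.2 (add p4):
            ○ open, literals {p2=true, p3=true, p4=true}.
      branch 1.2 (add ¬p2, ¬(¬p4 ∨ p4)):
        ¬(¬p4 ∨ p4): α-rule — add ¬¬p4, ¬p4.
        × closes — contains both p4 and ¬p4.
  branch 2 (add ((p2 ↔ (p1 ∧ (¬p3 ↔ p2))) ∧ (p2 → p1))):
    ((p2 ↔ (p1 ∧ (¬p3 ↔ p2))) ∧ (p2 → p1)): α-rule — add (p2 ↔ (p1 ∧ (¬p3 ↔ p2))), (p2 → p1).
    (p2 ↔ (p1 ∧ (¬p3 ↔ p2))): β-rule — branch into p2, (p1 ∧ (¬p3 ↔ p2))  //  ¬p2, ¬(p1 ∧ (¬p3 ↔ p2)).
      branch 2.1 (add p2, (p1 ∧ (¬p3 ↔ p2))):
        (p1 ∧ (¬p3 ↔ p2)): α-rule — add p1, (¬p3 ↔ p2).
        (p2 → p1): β-rule — branch into ¬p2  //  p1.
          branch 2.1.1 (add ¬p2):
            × closes — contains both p2 and ¬p2.
          branch 2.1.2 (add p1):
            (¬p3 ↔ p2): β-rule — branch into ¬p3, p2  //  ¬¬p3, ¬p2.
              branch 2.1.2.1 (add ¬p3, p2):
                ○ open, literals {p1=true, p2=true, p3=false}.
              branch 2.1.2.2 (add ¬¬p3, ¬p2):
                × closes — contains both p2 and ¬p2.
      branch 2.2 (add ¬p2, ¬(p1 ∧ (¬p3 ↔ p2))):
        (p2 → p1): β-rule — branch into ¬p2  //  p1.
          branch 2.2.1 (add ¬p2):
            ¬(p1 ∧ (¬p3 ↔ p2)): β-rule — branch into ¬p1  //  ¬(¬p3 ↔ p2).
              branch 2.2.1.1 (add ¬p1):
                ○ open, literals {p1=false, p2=false}.
              branch 2.2.1.2 (add ¬(¬p3 ↔ p2)):
                ¬(¬p3 ↔ p2): β-rule — branch into ¬p3, ¬p2  //  ¬¬p3, p2.
                  branch 2.2.1.2.1 (add ¬p3, ¬p2):
                    ○ open, literals {p2=false, p3=false}.
                  branch 2.2.1.2.2 (add ¬¬p3, p2):
                    × closes — contains both p2 and ¬p2.
          branch 2.2.2 (add p1):
            ¬(p1 ∧ (¬p3 ↔ p2)): β-rule — branch into ¬p1  //  ¬(¬p3 ↔ p2).
              branch 2.2.2.1 (add ¬p1):
                × closes — contains both p1 and ¬p1.
              branch 2.2.2.2 (add ¬(¬p3 ↔ p2)):
                ¬(¬p3 ↔ p2): β-rule — branch into ¬p3, ¬p2  //  ¬¬p3, p2.
                  branch 2.2.2.2.1 (add ¬p3, ¬p2):
                    ○ open, literals {p1=true, p2=false, p3=false}.
                  branch 2.2.2.2.2 (add ¬¬p3, p2):
                    × closes — contains both p2 and ¬p2.
6 branches closed, 6 open.
Each open branch fixes some atoms; the unmentioned ones are free. Counting distinct full assignments: branch {p2=true, p3=true, p4=false} (p1) contributes 2 new; branch {p2=true, p3=true, p4=true} (p1) contributes 2 new; branch {p1=true, p2=true, p3=false} (p4) contributes 2 new; branch {p1=false, p2=false} (p3, p4) contributes 4 new; branch {p2=false, p3=false} (p4, p1) contributes 2 new; branch {p1=true, p2=false, p3=false} (p4) contributes 0 new. Total: 12.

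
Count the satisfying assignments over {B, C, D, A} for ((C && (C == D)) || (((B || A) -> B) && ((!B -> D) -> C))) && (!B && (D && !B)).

Initial set: {T (((C && (C == D)) || (((B || A) -> B) && ((!B -> D) -> C))) && (!B && (D && !B)))}.
T (((C && (C == D)) || (((B || A) -> B) && ((!B -> D) -> C))) && (!B && (D && !B))): α-rule — add T ((C && (C == D)) || (((B || A) -> B) && ((!B -> D) -> C))), T (!B && (D && !B)).
T (!B && (D && !B)): α-rule — add T !B, T (D && !B).
T (D && !B): α-rule — add T D, T !B.
T ((C && (C == D)) || (((B || A) -> B) && ((!B -> D) -> C))): β-rule — branch into T (C && (C == D))  //  T (((B || A) -> B) && ((!B -> D) -> C)).
  branch 1 (add T (C && (C == D))):
    T (C && (C == D)): α-rule — add T C, T (C == D).
    T (C == D): β-rule — branch into T C, T D  //  F C, F D.
      branch 1.1 (add T C, T D):
        ○ open, literals {B=0, C=1, D=1}.
      branch 1.2 (add F C, F D):
        × closes — contains both C and !C.
  branch 2 (add T (((B || A) -> B) && ((!B -> D) -> C))):
    T (((B || A) -> B) && ((!B -> D) -> C)): α-rule — add T ((B || A) -> B), T ((!B -> D) -> C).
    T ((B || A) -> B): β-rule — branch into F (B || A)  //  T B.
      branch 2.1 (add F (B || A)):
        F (B || A): α-rule — add F B, F A.
        T ((!B -> D) -> C): β-rule — branch into F (!B -> D)  //  T C.
          branch 2.1.1 (add F (!B -> D)):
            F (!B -> D): α-rule — add T !B, F D.
            × closes — contains both D and !D.
          branch 2.1.2 (add T C):
            ○ open, literals {A=0, B=0, C=1, D=1}.
      branch 2.2 (add T B):
        × closes — contains both B and !B.
3 branches closed, 2 open.
Each open branch fixes some atoms; the unmentioned ones are free. Counting distinct full assignments: branch {B=0, C=1, D=1} (A) contributes 2 new; branch {A=0, B=0, C=1, D=1} (none free) contributes 0 new. Total: 2.

2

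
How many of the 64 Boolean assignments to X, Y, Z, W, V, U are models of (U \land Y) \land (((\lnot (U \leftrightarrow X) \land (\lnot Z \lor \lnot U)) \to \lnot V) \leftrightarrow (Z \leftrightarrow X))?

6

Initial set: {((U \land Y) \land (((\lnot (U \leftrightarrow X) \land (\lnot Z \lor \lnot U)) \to \lnot V) \leftrightarrow (Z \leftrightarrow X)))}.
((U \land Y) \land (((\lnot (U \leftrightarrow X) \land (\lnot Z \lor \lnot U)) \to \lnot V) \leftrightarrow (Z \leftrightarrow X))): α-rule — add (U \land Y), (((\lnot (U \leftrightarrow X) \land (\lnot Z \lor \lnot U)) \to \lnot V) \leftrightarrow (Z \leftrightarrow X)).
(U \land Y): α-rule — add U, Y.
(((\lnot (U \leftrightarrow X) \land (\lnot Z \lor \lnot U)) \to \lnot V) \leftrightarrow (Z \leftrightarrow X)): β-rule — branch into ((\lnot (U \leftrightarrow X) \land (\lnot Z \lor \lnot U)) \to \lnot V), (Z \leftrightarrow X)  //  \lnot ((\lnot (U \leftrightarrow X) \land (\lnot Z \lor \lnot U)) \to \lnot V), \lnot (Z \leftrightarrow X).
  branch 1 (add ((\lnot (U \leftrightarrow X) \land (\lnot Z \lor \lnot U)) \to \lnot V), (Z \leftrightarrow X)):
    ((\lnot (U \leftrightarrow X) \land (\lnot Z \lor \lnot U)) \to \lnot V): β-rule — branch into \lnot (\lnot (U \leftrightarrow X) \land (\lnot Z \lor \lnot U))  //  \lnot V.
      branch 1.1 (add \lnot (\lnot (U \leftrightarrow X) \land (\lnot Z \lor \lnot U))):
        (Z \leftrightarrow X): β-rule — branch into Z, X  //  \lnot Z, \lnot X.
          branch 1.1.1 (add Z, X):
            \lnot (\lnot (U \leftrightarrow X) \land (\lnot Z \lor \lnot U)): β-rule — branch into \lnot \lnot (U \leftrightarrow X)  //  \lnot (\lnot Z \lor \lnot U).
              branch 1.1.1.1 (add \lnot \lnot (U \leftrightarrow X)):
                \lnot \lnot (U \leftrightarrow X): β-rule — branch into U, X  //  \lnot U, \lnot X.
                  branch 1.1.1.1.1 (add U, X):
                    ○ open, literals {U=T, X=T, Y=T, Z=T}.
                  branch 1.1.1.1.2 (add \lnot U, \lnot X):
                    × closes — contains both U and \lnot U.
              branch 1.1.1.2 (add \lnot (\lnot Z \lor \lnot U)):
                \lnot (\lnot Z \lor \lnot U): α-rule — add \lnot \lnot Z, \lnot \lnot U.
                ○ open, literals {U=T, X=T, Y=T, Z=T}.
          branch 1.1.2 (add \lnot Z, \lnot X):
            \lnot (\lnot (U \leftrightarrow X) \land (\lnot Z \lor \lnot U)): β-rule — branch into \lnot \lnot (U \leftrightarrow X)  //  \lnot (\lnot Z \lor \lnot U).
              branch 1.1.2.1 (add \lnot \lnot (U \leftrightarrow X)):
                \lnot \lnot (U \leftrightarrow X): β-rule — branch into U, X  //  \lnot U, \lnot X.
                  branch 1.1.2.1.1 (add U, X):
                    × closes — contains both X and \lnot X.
                  branch 1.1.2.1.2 (add \lnot U, \lnot X):
                    × closes — contains both U and \lnot U.
              branch 1.1.2.2 (add \lnot (\lnot Z \lor \lnot U)):
                \lnot (\lnot Z \lor \lnot U): α-rule — add \lnot \lnot Z, \lnot \lnot U.
                × closes — contains both Z and \lnot Z.
      branch 1.2 (add \lnot V):
        (Z \leftrightarrow X): β-rule — branch into Z, X  //  \lnot Z, \lnot X.
          branch 1.2.1 (add Z, X):
            ○ open, literals {U=T, V=F, X=T, Y=T, Z=T}.
          branch 1.2.2 (add \lnot Z, \lnot X):
            ○ open, literals {U=T, V=F, X=F, Y=T, Z=F}.
  branch 2 (add \lnot ((\lnot (U \leftrightarrow X) \land (\lnot Z \lor \lnot U)) \to \lnot V), \lnot (Z \leftrightarrow X)):
    \lnot ((\lnot (U \leftrightarrow X) \land (\lnot Z \lor \lnot U)) \to \lnot V): α-rule — add (\lnot (U \leftrightarrow X) \land (\lnot Z \lor \lnot U)), \lnot \lnot V.
    (\lnot (U \leftrightarrow X) \land (\lnot Z \lor \lnot U)): α-rule — add \lnot (U \leftrightarrow X), (\lnot Z \lor \lnot U).
    \lnot (Z \leftrightarrow X): β-rule — branch into Z, \lnot X  //  \lnot Z, X.
      branch 2.1 (add Z, \lnot X):
        \lnot (U \leftrightarrow X): β-rule — branch into U, \lnot X  //  \lnot U, X.
          branch 2.1.1 (add U, \lnot X):
            (\lnot Z \lor \lnot U): β-rule — branch into \lnot Z  //  \lnot U.
              branch 2.1.1.1 (add \lnot Z):
                × closes — contains both Z and \lnot Z.
              branch 2.1.1.2 (add \lnot U):
                × closes — contains both U and \lnot U.
          branch 2.1.2 (add \lnot U, X):
            × closes — contains both U and \lnot U.
      branch 2.2 (add \lnot Z, X):
        \lnot (U \leftrightarrow X): β-rule — branch into U, \lnot X  //  \lnot U, X.
          branch 2.2.1 (add U, \lnot X):
            × closes — contains both X and \lnot X.
          branch 2.2.2 (add \lnot U, X):
            × closes — contains both U and \lnot U.
9 branches closed, 4 open.
Each open branch fixes some atoms; the unmentioned ones are free. Counting distinct full assignments: branch {U=T, X=T, Y=T, Z=T} (W, V) contributes 4 new; branch {U=T, X=T, Y=T, Z=T} (W, V) contributes 0 new; branch {U=T, V=F, X=T, Y=T, Z=T} (W) contributes 0 new; branch {U=T, V=F, X=F, Y=T, Z=F} (W) contributes 2 new. Total: 6.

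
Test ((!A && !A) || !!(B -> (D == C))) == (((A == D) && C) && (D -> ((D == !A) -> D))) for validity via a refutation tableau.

Not valid

Assume the negation and expand:
Initial set: {!(((!A && !A) || !!(B -> (D == C))) == (((A == D) && C) && (D -> ((D == !A) -> D))))}.
!(((!A && !A) || !!(B -> (D == C))) == (((A == D) && C) && (D -> ((D == !A) -> D)))): β-rule — branch into ((!A && !A) || !!(B -> (D == C))), !(((A == D) && C) && (D -> ((D == !A) -> D)))  //  !((!A && !A) || !!(B -> (D == C))), (((A == D) && C) && (D -> ((D == !A) -> D))).
  branch 1 (add ((!A && !A) || !!(B -> (D == C))), !(((A == D) && C) && (D -> ((D == !A) -> D)))):
    ((!A && !A) || !!(B -> (D == C))): β-rule — branch into (!A && !A)  //  !!(B -> (D == C)).
      branch 1.1 (add (!A && !A)):
        (!A && !A): α-rule — add !A, !A.
        !(((A == D) && C) && (D -> ((D == !A) -> D))): β-rule — branch into !((A == D) && C)  //  !(D -> ((D == !A) -> D)).
          branch 1.1.1 (add !((A == D) && C)):
            !((A == D) && C): β-rule — branch into !(A == D)  //  !C.
              branch 1.1.1.1 (add !(A == D)):
                !(A == D): β-rule — branch into A, !D  //  !A, D.
                  branch 1.1.1.1.1 (add A, !D):
                    × closes — contains both A and !A.
                  branch 1.1.1.1.2 (add !A, D):
                    ○ open, literals {A=false, D=true}.
              branch 1.1.1.2 (add !C):
                ○ open, literals {A=false, C=false}.
          branch 1.1.2 (add !(D -> ((D == !A) -> D))):
            !(D -> ((D == !A) -> D)): α-rule — add D, !((D == !A) -> D).
            !((D == !A) -> D): α-rule — add (D == !A), !D.
            × closes — contains both D and !D.
      branch 1.2 (add !!(B -> (D == C))):
        !!(B -> (D == C)): drop double negation, giving (B -> (D == C)).
        !(((A == D) && C) && (D -> ((D == !A) -> D))): β-rule — branch into !((A == D) && C)  //  !(D -> ((D == !A) -> D)).
          branch 1.2.1 (add !((A == D) && C)):
            (B -> (D == C)): β-rule — branch into !B  //  (D == C).
              branch 1.2.1.1 (add !B):
                !((A == D) && C): β-rule — branch into !(A == D)  //  !C.
                  branch 1.2.1.1.1 (add !(A == D)):
                    !(A == D): β-rule — branch into A, !D  //  !A, D.
                      branch 1.2.1.1.1.1 (add A, !D):
                        ○ open, literals {A=true, B=false, D=false}.
                      branch 1.2.1.1.1.2 (add !A, D):
                        ○ open, literals {A=false, B=false, D=true}.
                  branch 1.2.1.1.2 (add !C):
                    ○ open, literals {B=false, C=false}.
              branch 1.2.1.2 (add (D == C)):
                !((A == D) && C): β-rule — branch into !(A == D)  //  !C.
                  branch 1.2.1.2.1 (add !(A == D)):
                    (D == C): β-rule — branch into D, C  //  !D, !C.
                      branch 1.2.1.2.1.1 (add D, C):
                        !(A == D): β-rule — branch into A, !D  //  !A, D.
                          branch 1.2.1.2.1.1.1 (add A, !D):
                            × closes — contains both D and !D.
                          branch 1.2.1.2.1.1.2 (add !A, D):
                            ○ open, literals {A=false, C=true, D=true}.
                      branch 1.2.1.2.1.2 (add !D, !C):
                        !(A == D): β-rule — branch into A, !D  //  !A, D.
                          branch 1.2.1.2.1.2.1 (add A, !D):
                            ○ open, literals {A=true, C=false, D=false}.
                          branch 1.2.1.2.1.2.2 (add !A, D):
                            × closes — contains both D and !D.
                  branch 1.2.1.2.2 (add !C):
                    (D == C): β-rule — branch into D, C  //  !D, !C.
                      branch 1.2.1.2.2.1 (add D, C):
                        × closes — contains both C and !C.
                      branch 1.2.1.2.2.2 (add !D, !C):
                        ○ open, literals {C=false, D=false}.
          branch 1.2.2 (add !(D -> ((D == !A) -> D))):
            !(D -> ((D == !A) -> D)): α-rule — add D, !((D == !A) -> D).
            !((D == !A) -> D): α-rule — add (D == !A), !D.
            × closes — contains both D and !D.
  branch 2 (add !((!A && !A) || !!(B -> (D == C))), (((A == D) && C) && (D -> ((D == !A) -> D)))):
    !((!A && !A) || !!(B -> (D == C))): α-rule — add !(!A && !A), !!!(B -> (D == C)).
    (((A == D) && C) && (D -> ((D == !A) -> D))): α-rule — add ((A == D) && C), (D -> ((D == !A) -> D)).
    !!!(B -> (D == C)): drop double negation, giving !(B -> (D == C)).
    ((A == D) && C): α-rule — add (A == D), C.
    !(B -> (D == C)): α-rule — add B, !(D == C).
    !(!A && !A): β-rule — branch into !!A  //  !!A.
      branch 2.1 (add !!A):
        (D -> ((D == !A) -> D)): β-rule — branch into !D  //  ((D == !A) -> D).
          branch 2.1.1 (add !D):
            (A == D): β-rule — branch into A, D  //  !A, !D.
              branch 2.1.1.1 (add A, D):
                × closes — contains both D and !D.
              branch 2.1.1.2 (add !A, !D):
                × closes — contains both A and !A.
          branch 2.1.2 (add ((D == !A) -> D)):
            (A == D): β-rule — branch into A, D  //  !A, !D.
              branch 2.1.2.1 (add A, D):
                !(D == C): β-rule — branch into D, !C  //  !D, C.
                  branch 2.1.2.1.1 (add D, !C):
                    × closes — contains both C and !C.
                  branch 2.1.2.1.2 (add !D, C):
                    × closes — contains both D and !D.
              branch 2.1.2.2 (add !A, !D):
                × closes — contains both A and !A.
      branch 2.2 (add !!A):
        (D -> ((D == !A) -> D)): β-rule — branch into !D  //  ((D == !A) -> D).
          branch 2.2.1 (add !D):
            (A == D): β-rule — branch into A, D  //  !A, !D.
              branch 2.2.1.1 (add A, D):
                × closes — contains both D and !D.
              branch 2.2.1.2 (add !A, !D):
                × closes — contains both A and !A.
          branch 2.2.2 (add ((D == !A) -> D)):
            (A == D): β-rule — branch into A, D  //  !A, !D.
              branch 2.2.2.1 (add A, D):
                !(D == C): β-rule — branch into D, !C  //  !D, C.
                  branch 2.2.2.1.1 (add D, !C):
                    × closes — contains both C and !C.
                  branch 2.2.2.1.2 (add !D, C):
                    × closes — contains both D and !D.
              branch 2.2.2.2 (add !A, !D):
                × closes — contains both A and !A.
16 branches closed, 8 open.
An open branch gives a countermodel: A=false, D=true (unmentioned atoms arbitrary); under it the original formula is false.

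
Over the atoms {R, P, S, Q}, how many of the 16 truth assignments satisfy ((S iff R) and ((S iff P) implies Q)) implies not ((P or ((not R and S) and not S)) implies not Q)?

12

Initial set: {(((S iff R) and ((S iff P) implies Q)) implies not ((P or ((not R and S) and not S)) implies not Q))}.
(((S iff R) and ((S iff P) implies Q)) implies not ((P or ((not R and S) and not S)) implies not Q)): β-rule — branch into not ((S iff R) and ((S iff P) implies Q))  //  not ((P or ((not R and S) and not S)) implies not Q).
  branch 1 (add not ((S iff R) and ((S iff P) implies Q))):
    not ((S iff R) and ((S iff P) implies Q)): β-rule — branch into not (S iff R)  //  not ((S iff P) implies Q).
      branch 1.1 (add not (S iff R)):
        not (S iff R): β-rule — branch into S, not R  //  not S, R.
          branch 1.1.1 (add S, not R):
            ○ open, literals {R=F, S=T}.
          branch 1.1.2 (add not S, R):
            ○ open, literals {R=T, S=F}.
      branch 1.2 (add not ((S iff P) implies Q)):
        not ((S iff P) implies Q): α-rule — add (S iff P), not Q.
        (S iff P): β-rule — branch into S, P  //  not S, not P.
          branch 1.2.1 (add S, P):
            ○ open, literals {P=T, Q=F, S=T}.
          branch 1.2.2 (add not S, not P):
            ○ open, literals {P=F, Q=F, S=F}.
  branch 2 (add not ((P or ((not R and S) and not S)) implies not Q)):
    not ((P or ((not R and S) and not S)) implies not Q): α-rule — add (P or ((not R and S) and not S)), not not Q.
    (P or ((not R and S) and not S)): β-rule — branch into P  //  ((not R and S) and not S).
      branch 2.1 (add P):
        ○ open, literals {P=T, Q=T}.
      branch 2.2 (add ((not R and S) and not S)):
        ((not R and S) and not S): α-rule — add (not R and S), not S.
        (not R and S): α-rule — add not R, S.
        × closes — contains both S and not S.
1 branch closed, 5 open.
Each open branch fixes some atoms; the unmentioned ones are free. Counting distinct full assignments: branch {R=F, S=T} (P, Q) contributes 4 new; branch {R=T, S=F} (P, Q) contributes 4 new; branch {P=T, Q=F, S=T} (R) contributes 1 new; branch {P=F, Q=F, S=F} (R) contributes 1 new; branch {P=T, Q=T} (R, S) contributes 2 new. Total: 12.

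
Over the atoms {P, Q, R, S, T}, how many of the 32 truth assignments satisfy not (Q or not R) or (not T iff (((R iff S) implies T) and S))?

Initial set: {T (not (Q or not R) or (not T iff (((R iff S) implies T) and S)))}.
T (not (Q or not R) or (not T iff (((R iff S) implies T) and S))): β-rule — branch into T not (Q or not R)  //  T (not T iff (((R iff S) implies T) and S)).
  branch 1 (add T not (Q or not R)):
    T not (Q or not R): α-rule — add F Q, F not R.
    ○ open, literals {Q=false, R=true}.
  branch 2 (add T (not T iff (((R iff S) implies T) and S))):
    T (not T iff (((R iff S) implies T) and S)): β-rule — branch into T not T, T (((R iff S) implies T) and S)  //  F not T, F (((R iff S) implies T) and S).
      branch 2.1 (add T not T, T (((R iff S) implies T) and S)):
        T (((R iff S) implies T) and S): α-rule — add T ((R iff S) implies T), T S.
        T ((R iff S) implies T): β-rule — branch into F (R iff S)  //  T T.
          branch 2.1.1 (add F (R iff S)):
            F (R iff S): β-rule — branch into T R, F S  //  F R, T S.
              branch 2.1.1.1 (add T R, F S):
                × closes — contains both S and not S.
              branch 2.1.1.2 (add F R, T S):
                ○ open, literals {R=false, S=true, T=false}.
          branch 2.1.2 (add T T):
            × closes — contains both T and not T.
      branch 2.2 (add F not T, F (((R iff S) implies T) and S)):
        F (((R iff S) implies T) and S): β-rule — branch into F ((R iff S) implies T)  //  F S.
          branch 2.2.1 (add F ((R iff S) implies T)):
            F ((R iff S) implies T): α-rule — add T (R iff S), F T.
            × closes — contains both T and not T.
          branch 2.2.2 (add F S):
            ○ open, literals {S=false, T=true}.
3 branches closed, 3 open.
Each open branch fixes some atoms; the unmentioned ones are free. Counting distinct full assignments: branch {Q=false, R=true} (P, S, T) contributes 8 new; branch {R=false, S=true, T=false} (P, Q) contributes 4 new; branch {S=false, T=true} (P, Q, R) contributes 6 new. Total: 18.

18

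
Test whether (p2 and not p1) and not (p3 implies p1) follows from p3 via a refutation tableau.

No

Initial set: {T p3; F ((p2 and not p1) and not (p3 implies p1))}.
F ((p2 and not p1) and not (p3 implies p1)): β-rule — branch into F (p2 and not p1)  //  F not (p3 implies p1).
  branch 1 (add F (p2 and not p1)):
    F (p2 and not p1): β-rule — branch into F p2  //  F not p1.
      branch 1.1 (add F p2):
        ○ open, literals {p2=0, p3=1}.
      branch 1.2 (add F not p1):
        ○ open, literals {p1=1, p3=1}.
  branch 2 (add F not (p3 implies p1)):
    F not (p3 implies p1): β-rule — branch into F p3  //  T p1.
      branch 2.1 (add F p3):
        × closes — contains both p3 and not p3.
      branch 2.2 (add T p1):
        ○ open, literals {p1=1, p3=1}.
1 branch closed, 3 open.
An open branch gives a countermodel: p2=0, p3=1 (unmentioned atoms arbitrary); the premises hold there but the conclusion fails.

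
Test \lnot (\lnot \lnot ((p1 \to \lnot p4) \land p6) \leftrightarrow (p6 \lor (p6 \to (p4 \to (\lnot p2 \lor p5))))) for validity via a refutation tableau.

Assume the negation and expand:
Initial set: {\lnot \lnot (\lnot \lnot ((p1 \to \lnot p4) \land p6) \leftrightarrow (p6 \lor (p6 \to (p4 \to (\lnot p2 \lor p5)))))}.
\lnot \lnot (\lnot \lnot ((p1 \to \lnot p4) \land p6) \leftrightarrow (p6 \lor (p6 \to (p4 \to (\lnot p2 \lor p5))))): β-rule — branch into \lnot \lnot ((p1 \to \lnot p4) \land p6), (p6 \lor (p6 \to (p4 \to (\lnot p2 \lor p5))))  //  \lnot \lnot \lnot ((p1 \to \lnot p4) \land p6), \lnot (p6 \lor (p6 \to (p4 \to (\lnot p2 \lor p5)))).
  branch 1 (add \lnot \lnot ((p1 \to \lnot p4) \land p6), (p6 \lor (p6 \to (p4 \to (\lnot p2 \lor p5))))):
    \lnot \lnot ((p1 \to \lnot p4) \land p6): drop double negation, giving ((p1 \to \lnot p4) \land p6).
    ((p1 \to \lnot p4) \land p6): α-rule — add (p1 \to \lnot p4), p6.
    (p6 \lor (p6 \to (p4 \to (\lnot p2 \lor p5)))): β-rule — branch into p6  //  (p6 \to (p4 \to (\lnot p2 \lor p5))).
      branch 1.1 (add p6):
        (p1 \to \lnot p4): β-rule — branch into \lnot p1  //  \lnot p4.
          branch 1.1.1 (add \lnot p1):
            ○ open, literals {p1=false, p6=true}.
          branch 1.1.2 (add \lnot p4):
            ○ open, literals {p4=false, p6=true}.
      branch 1.2 (add (p6 \to (p4 \to (\lnot p2 \lor p5)))):
        (p1 \to \lnot p4): β-rule — branch into \lnot p1  //  \lnot p4.
          branch 1.2.1 (add \lnot p1):
            (p6 \to (p4 \to (\lnot p2 \lor p5))): β-rule — branch into \lnot p6  //  (p4 \to (\lnot p2 \lor p5)).
              branch 1.2.1.1 (add \lnot p6):
                × closes — contains both p6 and \lnot p6.
              branch 1.2.1.2 (add (p4 \to (\lnot p2 \lor p5))):
                (p4 \to (\lnot p2 \lor p5)): β-rule — branch into \lnot p4  //  (\lnot p2 \lor p5).
                  branch 1.2.1.2.1 (add \lnot p4):
                    ○ open, literals {p1=false, p4=false, p6=true}.
                  branch 1.2.1.2.2 (add (\lnot p2 \lor p5)):
                    (\lnot p2 \lor p5): β-rule — branch into \lnot p2  //  p5.
                      branch 1.2.1.2.2.1 (add \lnot p2):
                        ○ open, literals {p1=false, p2=false, p6=true}.
                      branch 1.2.1.2.2.2 (add p5):
                        ○ open, literals {p1=false, p5=true, p6=true}.
          branch 1.2.2 (add \lnot p4):
            (p6 \to (p4 \to (\lnot p2 \lor p5))): β-rule — branch into \lnot p6  //  (p4 \to (\lnot p2 \lor p5)).
              branch 1.2.2.1 (add \lnot p6):
                × closes — contains both p6 and \lnot p6.
              branch 1.2.2.2 (add (p4 \to (\lnot p2 \lor p5))):
                (p4 \to (\lnot p2 \lor p5)): β-rule — branch into \lnot p4  //  (\lnot p2 \lor p5).
                  branch 1.2.2.2.1 (add \lnot p4):
                    ○ open, literals {p4=false, p6=true}.
                  branch 1.2.2.2.2 (add (\lnot p2 \lor p5)):
                    (\lnot p2 \lor p5): β-rule — branch into \lnot p2  //  p5.
                      branch 1.2.2.2.2.1 (add \lnot p2):
                        ○ open, literals {p2=false, p4=false, p6=true}.
                      branch 1.2.2.2.2.2 (add p5):
                        ○ open, literals {p4=false, p5=true, p6=true}.
  branch 2 (add \lnot \lnot \lnot ((p1 \to \lnot p4) \land p6), \lnot (p6 \lor (p6 \to (p4 \to (\lnot p2 \lor p5))))):
    \lnot \lnot \lnot ((p1 \to \lnot p4) \land p6): drop double negation, giving \lnot ((p1 \to \lnot p4) \land p6).
    \lnot (p6 \lor (p6 \to (p4 \to (\lnot p2 \lor p5)))): α-rule — add \lnot p6, \lnot (p6 \to (p4 \to (\lnot p2 \lor p5))).
    \lnot (p6 \to (p4 \to (\lnot p2 \lor p5))): α-rule — add p6, \lnot (p4 \to (\lnot p2 \lor p5)).
    × closes — contains both p6 and \lnot p6.
3 branches closed, 8 open.
An open branch gives a countermodel: p1=false, p6=true (unmentioned atoms arbitrary); under it the original formula is false.

Not valid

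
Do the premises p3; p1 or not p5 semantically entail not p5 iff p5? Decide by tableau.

No

Initial set: {p3; (p1 or not p5); not (not p5 iff p5)}.
(p1 or not p5): β-rule — branch into p1  //  not p5.
  branch 1 (add p1):
    not (not p5 iff p5): β-rule — branch into not p5, not p5  //  not not p5, p5.
      branch 1.1 (add not p5, not p5):
        ○ open, literals {p1=1, p3=1, p5=0}.
      branch 1.2 (add not not p5, p5):
        ○ open, literals {p1=1, p3=1, p5=1}.
  branch 2 (add not p5):
    not (not p5 iff p5): β-rule — branch into not p5, not p5  //  not not p5, p5.
      branch 2.1 (add not p5, not p5):
        ○ open, literals {p3=1, p5=0}.
      branch 2.2 (add not not p5, p5):
        × closes — contains both p5 and not p5.
1 branch closed, 3 open.
An open branch gives a countermodel: p1=1, p3=1, p5=0 (unmentioned atoms arbitrary); the premises hold there but the conclusion fails.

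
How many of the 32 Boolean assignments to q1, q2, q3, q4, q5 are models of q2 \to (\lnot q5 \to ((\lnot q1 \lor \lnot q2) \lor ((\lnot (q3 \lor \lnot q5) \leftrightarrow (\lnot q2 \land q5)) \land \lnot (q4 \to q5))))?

30

Initial set: {(q2 \to (\lnot q5 \to ((\lnot q1 \lor \lnot q2) \lor ((\lnot (q3 \lor \lnot q5) \leftrightarrow (\lnot q2 \land q5)) \land \lnot (q4 \to q5)))))}.
(q2 \to (\lnot q5 \to ((\lnot q1 \lor \lnot q2) \lor ((\lnot (q3 \lor \lnot q5) \leftrightarrow (\lnot q2 \land q5)) \land \lnot (q4 \to q5))))): β-rule — branch into \lnot q2  //  (\lnot q5 \to ((\lnot q1 \lor \lnot q2) \lor ((\lnot (q3 \lor \lnot q5) \leftrightarrow (\lnot q2 \land q5)) \land \lnot (q4 \to q5)))).
  branch 1 (add \lnot q2):
    ○ open, literals {q2=0}.
  branch 2 (add (\lnot q5 \to ((\lnot q1 \lor \lnot q2) \lor ((\lnot (q3 \lor \lnot q5) \leftrightarrow (\lnot q2 \land q5)) \land \lnot (q4 \to q5))))):
    (\lnot q5 \to ((\lnot q1 \lor \lnot q2) \lor ((\lnot (q3 \lor \lnot q5) \leftrightarrow (\lnot q2 \land q5)) \land \lnot (q4 \to q5)))): β-rule — branch into \lnot \lnot q5  //  ((\lnot q1 \lor \lnot q2) \lor ((\lnot (q3 \lor \lnot q5) \leftrightarrow (\lnot q2 \land q5)) \land \lnot (q4 \to q5))).
      branch 2.1 (add \lnot \lnot q5):
        ○ open, literals {q5=1}.
      branch 2.2 (add ((\lnot q1 \lor \lnot q2) \lor ((\lnot (q3 \lor \lnot q5) \leftrightarrow (\lnot q2 \land q5)) \land \lnot (q4 \to q5)))):
        ((\lnot q1 \lor \lnot q2) \lor ((\lnot (q3 \lor \lnot q5) \leftrightarrow (\lnot q2 \land q5)) \land \lnot (q4 \to q5))): β-rule — branch into (\lnot q1 \lor \lnot q2)  //  ((\lnot (q3 \lor \lnot q5) \leftrightarrow (\lnot q2 \land q5)) \land \lnot (q4 \to q5)).
          branch 2.2.1 (add (\lnot q1 \lor \lnot q2)):
            (\lnot q1 \lor \lnot q2): β-rule — branch into \lnot q1  //  \lnot q2.
              branch 2.2.1.1 (add \lnot q1):
                ○ open, literals {q1=0}.
              branch 2.2.1.2 (add \lnot q2):
                ○ open, literals {q2=0}.
          branch 2.2.2 (add ((\lnot (q3 \lor \lnot q5) \leftrightarrow (\lnot q2 \land q5)) \land \lnot (q4 \to q5))):
            ((\lnot (q3 \lor \lnot q5) \leftrightarrow (\lnot q2 \land q5)) \land \lnot (q4 \to q5)): α-rule — add (\lnot (q3 \lor \lnot q5) \leftrightarrow (\lnot q2 \land q5)), \lnot (q4 \to q5).
            \lnot (q4 \to q5): α-rule — add q4, \lnot q5.
            (\lnot (q3 \lor \lnot q5) \leftrightarrow (\lnot q2 \land q5)): β-rule — branch into \lnot (q3 \lor \lnot q5), (\lnot q2 \land q5)  //  \lnot \lnot (q3 \lor \lnot q5), \lnot (\lnot q2 \land q5).
              branch 2.2.2.1 (add \lnot (q3 \lor \lnot q5), (\lnot q2 \land q5)):
                \lnot (q3 \lor \lnot q5): α-rule — add \lnot q3, \lnot \lnot q5.
                × closes — contains both q5 and \lnot q5.
              branch 2.2.2.2 (add \lnot \lnot (q3 \lor \lnot q5), \lnot (\lnot q2 \land q5)):
                \lnot \lnot (q3 \lor \lnot q5): β-rule — branch into q3  //  \lnot q5.
                  branch 2.2.2.2.1 (add q3):
                    \lnot (\lnot q2 \land q5): β-rule — branch into \lnot \lnot q2  //  \lnot q5.
                      branch 2.2.2.2.1.1 (add \lnot \lnot q2):
                        ○ open, literals {q2=1, q3=1, q4=1, q5=0}.
                      branch 2.2.2.2.1.2 (add \lnot q5):
                        ○ open, literals {q3=1, q4=1, q5=0}.
                  branch 2.2.2.2.2 (add \lnot q5):
                    \lnot (\lnot q2 \land q5): β-rule — branch into \lnot \lnot q2  //  \lnot q5.
                      branch 2.2.2.2.2.1 (add \lnot \lnot q2):
                        ○ open, literals {q2=1, q4=1, q5=0}.
                      branch 2.2.2.2.2.2 (add \lnot q5):
                        ○ open, literals {q4=1, q5=0}.
1 branch closed, 8 open.
Each open branch fixes some atoms; the unmentioned ones are free. Counting distinct full assignments: branch {q2=0} (q1, q3, q4, q5) contributes 16 new; branch {q5=1} (q1, q2, q3, q4) contributes 8 new; branch {q1=0} (q2, q3, q4, q5) contributes 4 new; branch {q2=0} (q1, q3, q4, q5) contributes 0 new; branch {q2=1, q3=1, q4=1, q5=0} (q1) contributes 1 new; branch {q3=1, q4=1, q5=0} (q1, q2) contributes 0 new; branch {q2=1, q4=1, q5=0} (q1, q3) contributes 1 new; branch {q4=1, q5=0} (q1, q2, q3) contributes 0 new. Total: 30.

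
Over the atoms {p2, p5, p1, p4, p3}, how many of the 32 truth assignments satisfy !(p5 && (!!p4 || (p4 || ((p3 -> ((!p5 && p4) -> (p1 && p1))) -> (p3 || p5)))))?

16

Initial set: {!(p5 && (!!p4 || (p4 || ((p3 -> ((!p5 && p4) -> (p1 && p1))) -> (p3 || p5)))))}.
!(p5 && (!!p4 || (p4 || ((p3 -> ((!p5 && p4) -> (p1 && p1))) -> (p3 || p5))))): β-rule — branch into !p5  //  !(!!p4 || (p4 || ((p3 -> ((!p5 && p4) -> (p1 && p1))) -> (p3 || p5)))).
  branch 1 (add !p5):
    ○ open, literals {p5=0}.
  branch 2 (add !(!!p4 || (p4 || ((p3 -> ((!p5 && p4) -> (p1 && p1))) -> (p3 || p5))))):
    !(!!p4 || (p4 || ((p3 -> ((!p5 && p4) -> (p1 && p1))) -> (p3 || p5)))): α-rule — add !!!p4, !(p4 || ((p3 -> ((!p5 && p4) -> (p1 && p1))) -> (p3 || p5))).
    !!!p4: drop double negation, giving !p4.
    !(p4 || ((p3 -> ((!p5 && p4) -> (p1 && p1))) -> (p3 || p5))): α-rule — add !p4, !((p3 -> ((!p5 && p4) -> (p1 && p1))) -> (p3 || p5)).
    !((p3 -> ((!p5 && p4) -> (p1 && p1))) -> (p3 || p5)): α-rule — add (p3 -> ((!p5 && p4) -> (p1 && p1))), !(p3 || p5).
    !(p3 || p5): α-rule — add !p3, !p5.
    (p3 -> ((!p5 && p4) -> (p1 && p1))): β-rule — branch into !p3  //  ((!p5 && p4) -> (p1 && p1)).
      branch 2.1 (add !p3):
        ○ open, literals {p3=0, p4=0, p5=0}.
      branch 2.2 (add ((!p5 && p4) -> (p1 && p1))):
        ((!p5 && p4) -> (p1 && p1)): β-rule — branch into !(!p5 && p4)  //  (p1 && p1).
          branch 2.2.1 (add !(!p5 && p4)):
            !(!p5 && p4): β-rule — branch into !!p5  //  !p4.
              branch 2.2.1.1 (add !!p5):
                × closes — contains both p5 and !p5.
              branch 2.2.1.2 (add !p4):
                ○ open, literals {p3=0, p4=0, p5=0}.
          branch 2.2.2 (add (p1 && p1)):
            (p1 && p1): α-rule — add p1, p1.
            ○ open, literals {p1=1, p3=0, p4=0, p5=0}.
1 branch closed, 4 open.
Each open branch fixes some atoms; the unmentioned ones are free. Counting distinct full assignments: branch {p5=0} (p2, p1, p4, p3) contributes 16 new; branch {p3=0, p4=0, p5=0} (p2, p1) contributes 0 new; branch {p3=0, p4=0, p5=0} (p2, p1) contributes 0 new; branch {p1=1, p3=0, p4=0, p5=0} (p2) contributes 0 new. Total: 16.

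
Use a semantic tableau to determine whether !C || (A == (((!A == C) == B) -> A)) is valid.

Assume the negation and expand:
Initial set: {!(!C || (A == (((!A == C) == B) -> A)))}.
!(!C || (A == (((!A == C) == B) -> A))): α-rule — add !!C, !(A == (((!A == C) == B) -> A)).
!(A == (((!A == C) == B) -> A)): β-rule — branch into A, !(((!A == C) == B) -> A)  //  !A, (((!A == C) == B) -> A).
  branch 1 (add A, !(((!A == C) == B) -> A)):
    !(((!A == C) == B) -> A): α-rule — add ((!A == C) == B), !A.
    × closes — contains both A and !A.
  branch 2 (add !A, (((!A == C) == B) -> A)):
    (((!A == C) == B) -> A): β-rule — branch into !((!A == C) == B)  //  A.
      branch 2.1 (add !((!A == C) == B)):
        !((!A == C) == B): β-rule — branch into (!A == C), !B  //  !(!A == C), B.
          branch 2.1.1 (add (!A == C), !B):
            (!A == C): β-rule — branch into !A, C  //  !!A, !C.
              branch 2.1.1.1 (add !A, C):
                ○ open, literals {A=false, B=false, C=true}.
              branch 2.1.1.2 (add !!A, !C):
                × closes — contains both A and !A.
          branch 2.1.2 (add !(!A == C), B):
            !(!A == C): β-rule — branch into !A, !C  //  !!A, C.
              branch 2.1.2.1 (add !A, !C):
                × closes — contains both C and !C.
              branch 2.1.2.2 (add !!A, C):
                × closes — contains both A and !A.
      branch 2.2 (add A):
        × closes — contains both A and !A.
5 branches closed, 1 open.
An open branch gives a countermodel: A=false, B=false, C=true (unmentioned atoms arbitrary); under it the original formula is false.

Not valid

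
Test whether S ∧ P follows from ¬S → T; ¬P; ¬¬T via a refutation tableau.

No

Initial set: {(¬S → T); ¬P; ¬¬T; ¬(S ∧ P)}.
¬¬T: drop double negation, giving T.
(¬S → T): β-rule — branch into ¬¬S  //  T.
  branch 1 (add ¬¬S):
    ¬(S ∧ P): β-rule — branch into ¬S  //  ¬P.
      branch 1.1 (add ¬S):
        × closes — contains both S and ¬S.
      branch 1.2 (add ¬P):
        ○ open, literals {P=false, S=true, T=true}.
  branch 2 (add T):
    ¬(S ∧ P): β-rule — branch into ¬S  //  ¬P.
      branch 2.1 (add ¬S):
        ○ open, literals {P=false, S=false, T=true}.
      branch 2.2 (add ¬P):
        ○ open, literals {P=false, T=true}.
1 branch closed, 3 open.
An open branch gives a countermodel: P=false, S=true, T=true (unmentioned atoms arbitrary); the premises hold there but the conclusion fails.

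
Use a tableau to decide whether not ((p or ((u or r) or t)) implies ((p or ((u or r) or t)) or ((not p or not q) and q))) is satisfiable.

Unsatisfiable

Initial set: {T not ((p or ((u or r) or t)) implies ((p or ((u or r) or t)) or ((not p or not q) and q)))}.
T not ((p or ((u or r) or t)) implies ((p or ((u or r) or t)) or ((not p or not q) and q))): α-rule — add T (p or ((u or r) or t)), F ((p or ((u or r) or t)) or ((not p or not q) and q)).
F ((p or ((u or r) or t)) or ((not p or not q) and q)): α-rule — add F (p or ((u or r) or t)), F ((not p or not q) and q).
F (p or ((u or r) or t)): α-rule — add F p, F ((u or r) or t).
F ((u or r) or t): α-rule — add F (u or r), F t.
F (u or r): α-rule — add F u, F r.
T (p or ((u or r) or t)): β-rule — branch into T p  //  T ((u or r) or t).
  branch 1 (add T p):
    × closes — contains both p and not p.
  branch 2 (add T ((u or r) or t)):
    F ((not p or not q) and q): β-rule — branch into F (not p or not q)  //  F q.
      branch 2.1 (add F (not p or not q)):
        F (not p or not q): α-rule — add F not p, F not q.
        × closes — contains both p and not p.
      branch 2.2 (add F q):
        T ((u or r) or t): β-rule — branch into T (u or r)  //  T t.
          branch 2.2.1 (add T (u or r)):
            T (u or r): β-rule — branch into T u  //  T r.
              branch 2.2.1.1 (add T u):
                × closes — contains both u and not u.
              branch 2.2.1.2 (add T r):
                × closes — contains both r and not r.
          branch 2.2.2 (add T t):
            × closes — contains both t and not t.
All 5 branches close.
Every branch closed; the formula is unsatisfiable.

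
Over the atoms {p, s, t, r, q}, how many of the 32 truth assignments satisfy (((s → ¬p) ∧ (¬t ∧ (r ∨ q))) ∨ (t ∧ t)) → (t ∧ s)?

15

Initial set: {T ((((s → ¬p) ∧ (¬t ∧ (r ∨ q))) ∨ (t ∧ t)) → (t ∧ s))}.
T ((((s → ¬p) ∧ (¬t ∧ (r ∨ q))) ∨ (t ∧ t)) → (t ∧ s)): β-rule — branch into F (((s → ¬p) ∧ (¬t ∧ (r ∨ q))) ∨ (t ∧ t))  //  T (t ∧ s).
  branch 1 (add F (((s → ¬p) ∧ (¬t ∧ (r ∨ q))) ∨ (t ∧ t))):
    F (((s → ¬p) ∧ (¬t ∧ (r ∨ q))) ∨ (t ∧ t)): α-rule — add F ((s → ¬p) ∧ (¬t ∧ (r ∨ q))), F (t ∧ t).
    F ((s → ¬p) ∧ (¬t ∧ (r ∨ q))): β-rule — branch into F (s → ¬p)  //  F (¬t ∧ (r ∨ q)).
      branch 1.1 (add F (s → ¬p)):
        F (s → ¬p): α-rule — add T s, F ¬p.
        F (t ∧ t): β-rule — branch into F t  //  F t.
          branch 1.1.1 (add F t):
            ○ open, literals {p=true, s=true, t=false}.
          branch 1.1.2 (add F t):
            ○ open, literals {p=true, s=true, t=false}.
      branch 1.2 (add F (¬t ∧ (r ∨ q))):
        F (t ∧ t): β-rule — branch into F t  //  F t.
          branch 1.2.1 (add F t):
            F (¬t ∧ (r ∨ q)): β-rule — branch into F ¬t  //  F (r ∨ q).
              branch 1.2.1.1 (add F ¬t):
                × closes — contains both t and ¬t.
              branch 1.2.1.2 (add F (r ∨ q)):
                F (r ∨ q): α-rule — add F r, F q.
                ○ open, literals {q=false, r=false, t=false}.
          branch 1.2.2 (add F t):
            F (¬t ∧ (r ∨ q)): β-rule — branch into F ¬t  //  F (r ∨ q).
              branch 1.2.2.1 (add F ¬t):
                × closes — contains both t and ¬t.
              branch 1.2.2.2 (add F (r ∨ q)):
                F (r ∨ q): α-rule — add F r, F q.
                ○ open, literals {q=false, r=false, t=false}.
  branch 2 (add T (t ∧ s)):
    T (t ∧ s): α-rule — add T t, T s.
    ○ open, literals {s=true, t=true}.
2 branches closed, 5 open.
Each open branch fixes some atoms; the unmentioned ones are free. Counting distinct full assignments: branch {p=true, s=true, t=false} (r, q) contributes 4 new; branch {p=true, s=true, t=false} (r, q) contributes 0 new; branch {q=false, r=false, t=false} (p, s) contributes 3 new; branch {q=false, r=false, t=false} (p, s) contributes 0 new; branch {s=true, t=true} (p, r, q) contributes 8 new. Total: 15.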